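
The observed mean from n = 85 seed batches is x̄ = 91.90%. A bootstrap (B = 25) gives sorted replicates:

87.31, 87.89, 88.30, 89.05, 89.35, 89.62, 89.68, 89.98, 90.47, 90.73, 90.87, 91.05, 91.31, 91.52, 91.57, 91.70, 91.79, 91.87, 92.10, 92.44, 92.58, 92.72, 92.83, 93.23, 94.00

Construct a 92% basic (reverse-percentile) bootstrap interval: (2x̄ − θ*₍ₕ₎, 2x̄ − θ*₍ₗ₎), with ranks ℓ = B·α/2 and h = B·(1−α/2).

(90.57, 96.49)

Percentile endpoints at ranks 1 and 24: θ*₍1₎ = 87.31, θ*₍24₎ = 93.23.
Basic interval reflects these around x̄:
  lower = 2 × 91.90 − 93.23 = 90.57
  upper = 2 × 91.90 − 87.31 = 96.49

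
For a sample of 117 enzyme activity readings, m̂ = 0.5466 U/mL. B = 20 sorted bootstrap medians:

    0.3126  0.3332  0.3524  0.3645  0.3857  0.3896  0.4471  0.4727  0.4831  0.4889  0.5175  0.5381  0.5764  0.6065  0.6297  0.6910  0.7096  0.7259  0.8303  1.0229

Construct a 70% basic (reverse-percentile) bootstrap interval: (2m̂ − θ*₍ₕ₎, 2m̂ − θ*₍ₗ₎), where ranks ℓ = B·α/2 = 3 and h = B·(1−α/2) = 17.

(0.3836, 0.7408)

Percentile endpoints at ranks 3 and 17: θ*₍3₎ = 0.3524, θ*₍17₎ = 0.7096.
Basic interval reflects these around m̂:
  lower = 2 × 0.5466 − 0.7096 = 0.3836
  upper = 2 × 0.5466 − 0.3524 = 0.7408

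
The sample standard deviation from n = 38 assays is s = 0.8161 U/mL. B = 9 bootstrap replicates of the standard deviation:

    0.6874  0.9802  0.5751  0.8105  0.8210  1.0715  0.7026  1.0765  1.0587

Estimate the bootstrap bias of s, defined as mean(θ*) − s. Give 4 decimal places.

mean(θ*) = (0.6874 + 0.9802 + 0.5751 + 0.8105 + 0.8210 + 1.0715 + 0.7026 + 1.0765 + 1.0587) / 9 = 0.86483
bias = 0.86483 − 0.8161

bias = +0.0487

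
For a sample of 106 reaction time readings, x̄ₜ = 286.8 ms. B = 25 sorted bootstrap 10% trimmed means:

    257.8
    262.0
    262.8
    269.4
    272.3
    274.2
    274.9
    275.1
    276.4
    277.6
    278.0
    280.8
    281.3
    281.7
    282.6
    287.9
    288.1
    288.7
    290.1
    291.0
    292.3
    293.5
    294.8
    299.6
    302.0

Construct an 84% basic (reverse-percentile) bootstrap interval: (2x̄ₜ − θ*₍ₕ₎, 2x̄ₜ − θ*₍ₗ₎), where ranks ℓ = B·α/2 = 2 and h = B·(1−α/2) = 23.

Percentile endpoints at ranks 2 and 23: θ*₍2₎ = 262.0, θ*₍23₎ = 294.8.
Basic interval reflects these around x̄ₜ:
  lower = 2 × 286.8 − 294.8 = 278.8
  upper = 2 × 286.8 − 262.0 = 311.6

(278.8, 311.6)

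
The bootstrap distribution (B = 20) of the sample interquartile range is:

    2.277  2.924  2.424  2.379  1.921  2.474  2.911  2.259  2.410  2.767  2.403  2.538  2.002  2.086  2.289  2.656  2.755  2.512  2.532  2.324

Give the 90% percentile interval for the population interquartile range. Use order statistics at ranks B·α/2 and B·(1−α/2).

Sorted replicates: 1.921, 2.002, 2.086, 2.259, 2.277, 2.289, 2.324, 2.379, 2.403, 2.410, 2.424, 2.474, 2.512, 2.532, 2.538, 2.656, 2.755, 2.767, 2.911, 2.924
α = 0.10; lower rank = 20 × 0.050 = 1; upper rank = 20 × 0.950 = 19.
The 1st smallest replicate is 1.921; the 19th is 2.911.

(1.921, 2.911)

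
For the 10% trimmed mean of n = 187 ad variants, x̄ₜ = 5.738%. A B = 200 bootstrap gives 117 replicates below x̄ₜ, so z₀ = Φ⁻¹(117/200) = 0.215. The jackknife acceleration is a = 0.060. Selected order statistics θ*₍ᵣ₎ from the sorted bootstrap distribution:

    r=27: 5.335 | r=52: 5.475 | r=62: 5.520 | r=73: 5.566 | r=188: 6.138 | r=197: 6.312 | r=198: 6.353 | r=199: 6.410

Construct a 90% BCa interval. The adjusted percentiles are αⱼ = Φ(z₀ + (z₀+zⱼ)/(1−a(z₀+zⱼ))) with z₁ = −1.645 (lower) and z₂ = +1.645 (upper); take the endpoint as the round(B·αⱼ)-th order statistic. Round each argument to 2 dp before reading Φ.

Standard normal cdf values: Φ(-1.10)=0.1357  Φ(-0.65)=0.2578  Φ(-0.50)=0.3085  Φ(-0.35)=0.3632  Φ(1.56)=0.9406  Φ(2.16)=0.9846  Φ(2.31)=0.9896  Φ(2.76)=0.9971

Lower: z₀ + z₁ = 0.215 + (-1.645) = -1.430; 1 − a(z₀+z₁) = 1 − (0.060)(-1.430) = 1.0858; argument = 0.215 + (-1.430)/1.0858 = -1.1020 → -1.10.
α₁ = Φ(-1.10) = 0.1357; rank = round(200 × 0.1357) = 27; θ*₍27₎ = 5.335.
Upper: z₀ + z₂ = 1.860; 1 − a(z₀+z₂) = 0.8884; argument = 2.3087 → 2.31; α₂ = 0.9896; rank = 198; θ*₍198₎ = 6.353.

(5.335, 6.353)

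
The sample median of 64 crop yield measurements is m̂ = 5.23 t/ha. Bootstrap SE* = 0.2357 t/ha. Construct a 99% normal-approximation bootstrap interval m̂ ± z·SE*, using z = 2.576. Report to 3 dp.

Margin = 2.576 × 0.2357 = 0.6072
Interval: 5.23 ± 0.6072

(4.623, 5.837)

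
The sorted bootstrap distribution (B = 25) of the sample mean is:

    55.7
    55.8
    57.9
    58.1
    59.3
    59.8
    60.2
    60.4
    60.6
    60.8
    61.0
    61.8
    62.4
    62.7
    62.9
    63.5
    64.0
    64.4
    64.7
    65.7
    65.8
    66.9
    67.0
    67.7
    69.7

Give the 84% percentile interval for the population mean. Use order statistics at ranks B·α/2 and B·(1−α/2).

(55.8, 67.0)

α = 0.16; lower rank = 25 × 0.080 = 2; upper rank = 25 × 0.920 = 23.
The 2nd smallest replicate is 55.8; the 23rd is 67.0.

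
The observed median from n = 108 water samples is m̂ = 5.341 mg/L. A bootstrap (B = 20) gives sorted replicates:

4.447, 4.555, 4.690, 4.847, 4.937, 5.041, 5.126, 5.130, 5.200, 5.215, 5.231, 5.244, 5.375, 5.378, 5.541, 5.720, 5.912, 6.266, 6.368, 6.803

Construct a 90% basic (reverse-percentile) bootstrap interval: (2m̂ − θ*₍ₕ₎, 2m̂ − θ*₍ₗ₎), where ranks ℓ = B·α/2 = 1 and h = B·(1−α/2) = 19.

Percentile endpoints at ranks 1 and 19: θ*₍1₎ = 4.447, θ*₍19₎ = 6.368.
Basic interval reflects these around m̂:
  lower = 2 × 5.341 − 6.368 = 4.314
  upper = 2 × 5.341 − 4.447 = 6.235

(4.314, 6.235)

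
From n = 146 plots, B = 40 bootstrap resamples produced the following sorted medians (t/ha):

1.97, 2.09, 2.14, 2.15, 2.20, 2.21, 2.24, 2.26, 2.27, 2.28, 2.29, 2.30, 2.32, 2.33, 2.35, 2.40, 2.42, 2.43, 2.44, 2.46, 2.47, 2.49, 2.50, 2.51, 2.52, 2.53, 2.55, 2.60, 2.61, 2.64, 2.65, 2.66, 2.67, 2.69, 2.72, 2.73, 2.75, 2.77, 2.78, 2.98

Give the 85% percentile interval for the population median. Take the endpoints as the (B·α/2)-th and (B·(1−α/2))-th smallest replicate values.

(2.14, 2.75)

α = 0.15; lower rank = 40 × 0.075 = 3; upper rank = 40 × 0.925 = 37.
The 3rd smallest replicate is 2.14; the 37th is 2.75.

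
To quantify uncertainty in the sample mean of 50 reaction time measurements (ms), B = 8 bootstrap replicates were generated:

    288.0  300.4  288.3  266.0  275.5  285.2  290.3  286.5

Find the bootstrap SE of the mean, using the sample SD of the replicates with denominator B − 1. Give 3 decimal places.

Bootstrap SE is the standard deviation of the 8 replicate means.
Mean of replicates: (288.0 + 300.4 + 288.3 + 266.0 + 275.5 + 285.2 + 290.3 + 286.5) / 8 = 2280.2000 / 8 = 285.0250
Sum of squared deviations: (+2.9750)² + (+15.3750)² + (+3.2750)² + (−19.0250)² + (−9.5250)² + (+0.1750)² + (+5.2750)² + (+1.4750)² = 738.6750
Variance = 738.6750 / 7 = 105.5250
SE* = √105.5250

SE* = 10.273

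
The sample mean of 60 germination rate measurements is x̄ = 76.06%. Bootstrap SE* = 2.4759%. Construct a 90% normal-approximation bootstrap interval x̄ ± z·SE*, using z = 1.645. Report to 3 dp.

Margin = 1.645 × 2.4759 = 4.0729
Interval: 76.06 ± 4.0729

(71.987, 80.133)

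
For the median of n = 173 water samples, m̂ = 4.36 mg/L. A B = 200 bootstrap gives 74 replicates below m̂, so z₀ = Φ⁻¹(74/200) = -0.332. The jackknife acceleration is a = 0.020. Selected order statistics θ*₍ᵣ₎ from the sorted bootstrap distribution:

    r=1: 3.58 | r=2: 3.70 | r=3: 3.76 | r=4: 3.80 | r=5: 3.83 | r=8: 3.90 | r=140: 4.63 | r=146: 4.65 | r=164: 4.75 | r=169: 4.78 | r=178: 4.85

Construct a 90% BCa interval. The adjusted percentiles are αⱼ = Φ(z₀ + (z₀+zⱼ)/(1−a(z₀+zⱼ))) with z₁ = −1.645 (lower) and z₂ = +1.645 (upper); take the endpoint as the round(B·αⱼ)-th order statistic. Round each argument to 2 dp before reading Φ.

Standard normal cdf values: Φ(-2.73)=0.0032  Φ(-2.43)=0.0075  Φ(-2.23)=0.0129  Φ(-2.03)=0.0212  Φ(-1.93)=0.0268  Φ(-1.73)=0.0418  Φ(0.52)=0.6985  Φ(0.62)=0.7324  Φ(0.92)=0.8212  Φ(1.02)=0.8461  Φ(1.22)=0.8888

(3.76, 4.78)

Lower: z₀ + z₁ = -0.332 + (-1.645) = -1.977; 1 − a(z₀+z₁) = 1 − (0.020)(-1.977) = 1.0395; argument = -0.332 + (-1.977)/1.0395 = -2.2338 → -2.23.
α₁ = Φ(-2.23) = 0.0129; rank = round(200 × 0.0129) = 3; θ*₍3₎ = 3.76.
Upper: z₀ + z₂ = 1.313; 1 − a(z₀+z₂) = 0.9737; argument = 1.0164 → 1.02; α₂ = 0.8461; rank = 169; θ*₍169₎ = 4.78.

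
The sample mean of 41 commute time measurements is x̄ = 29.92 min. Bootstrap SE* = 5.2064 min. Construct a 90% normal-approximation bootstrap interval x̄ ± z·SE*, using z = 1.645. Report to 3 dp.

(21.355, 38.485)

Margin = 1.645 × 5.2064 = 8.5645
Interval: 29.92 ± 8.5645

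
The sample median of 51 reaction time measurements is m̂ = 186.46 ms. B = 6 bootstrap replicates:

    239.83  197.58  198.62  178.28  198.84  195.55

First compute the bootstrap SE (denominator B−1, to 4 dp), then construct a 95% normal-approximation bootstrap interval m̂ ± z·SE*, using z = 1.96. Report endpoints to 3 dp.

(146.537, 226.383)

Mean of replicates = 201.4500; sum of squared deviations = 2074.4812; SE* = √(2074.4812/5) = 20.3690
Margin = 1.96 × 20.3690 = 39.9232
Interval: 186.46 ± 39.9232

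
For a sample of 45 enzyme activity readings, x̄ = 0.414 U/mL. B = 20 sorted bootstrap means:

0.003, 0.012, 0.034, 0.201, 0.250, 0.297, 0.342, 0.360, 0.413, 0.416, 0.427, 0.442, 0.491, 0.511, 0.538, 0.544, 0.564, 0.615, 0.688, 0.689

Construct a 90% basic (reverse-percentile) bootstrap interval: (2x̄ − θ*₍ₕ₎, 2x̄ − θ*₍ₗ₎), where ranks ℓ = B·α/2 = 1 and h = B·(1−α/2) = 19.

(0.140, 0.825)

Percentile endpoints at ranks 1 and 19: θ*₍1₎ = 0.003, θ*₍19₎ = 0.688.
Basic interval reflects these around x̄:
  lower = 2 × 0.414 − 0.688 = 0.140
  upper = 2 × 0.414 − 0.003 = 0.825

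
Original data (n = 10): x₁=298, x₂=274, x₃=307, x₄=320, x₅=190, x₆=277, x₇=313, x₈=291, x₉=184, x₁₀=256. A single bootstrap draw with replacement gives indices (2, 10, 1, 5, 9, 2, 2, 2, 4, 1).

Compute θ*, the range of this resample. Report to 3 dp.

θ* = 136.000

Resample values: 274, 256, 298, 190, 184, 274, 274, 274, 320, 298.
Range = 320 − 184 = 136.000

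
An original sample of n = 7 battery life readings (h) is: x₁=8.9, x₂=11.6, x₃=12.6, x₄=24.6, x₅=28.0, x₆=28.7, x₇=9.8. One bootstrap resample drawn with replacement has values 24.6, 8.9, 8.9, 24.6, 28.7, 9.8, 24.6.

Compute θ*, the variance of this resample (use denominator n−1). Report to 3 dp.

θ* = 79.271

Mean = 18.5857; sum of squared deviations = 475.6286
s² = 475.6286 / 6 = 79.2714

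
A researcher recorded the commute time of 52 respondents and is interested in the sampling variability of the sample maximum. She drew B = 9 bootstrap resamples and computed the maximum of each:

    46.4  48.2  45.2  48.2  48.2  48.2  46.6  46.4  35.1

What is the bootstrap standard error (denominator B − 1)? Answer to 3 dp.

Bootstrap SE is the standard deviation of the 9 replicate maximums.
Mean of replicates: (46.4 + 48.2 + 45.2 + 48.2 + 48.2 + 48.2 + 46.6 + 46.4 + 35.1) / 9 = 412.5000 / 9 = 45.8333
Sum of squared deviations: (+0.5667)² + (+2.3667)² + (−0.6333)² + (+2.3667)² + (+2.3667)² + (+2.3667)² + (+0.7667)² + (+0.5667)² + (−10.7333)² = 139.2400
Variance = 139.2400 / 8 = 17.4050
SE* = √17.4050

SE* = 4.172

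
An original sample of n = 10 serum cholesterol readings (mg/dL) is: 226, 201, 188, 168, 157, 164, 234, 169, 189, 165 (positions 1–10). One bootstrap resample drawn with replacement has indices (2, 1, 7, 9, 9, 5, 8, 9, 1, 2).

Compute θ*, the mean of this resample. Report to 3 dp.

θ* = 198.100

Resample values: 201, 226, 234, 189, 189, 157, 169, 189, 226, 201.
Mean = (201 + 226 + 234 + 189 + 189 + 157 + 169 + 189 + 226 + 201) / 10 = 1981.0 / 10 = 198.100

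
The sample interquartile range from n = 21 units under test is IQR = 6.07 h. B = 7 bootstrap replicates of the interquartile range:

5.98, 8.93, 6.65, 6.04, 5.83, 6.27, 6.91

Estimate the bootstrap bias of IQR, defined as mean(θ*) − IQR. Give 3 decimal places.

mean(θ*) = (5.98 + 8.93 + 6.65 + 6.04 + 5.83 + 6.27 + 6.91) / 7 = 6.6586
bias = 6.6586 − 6.07

bias = +0.589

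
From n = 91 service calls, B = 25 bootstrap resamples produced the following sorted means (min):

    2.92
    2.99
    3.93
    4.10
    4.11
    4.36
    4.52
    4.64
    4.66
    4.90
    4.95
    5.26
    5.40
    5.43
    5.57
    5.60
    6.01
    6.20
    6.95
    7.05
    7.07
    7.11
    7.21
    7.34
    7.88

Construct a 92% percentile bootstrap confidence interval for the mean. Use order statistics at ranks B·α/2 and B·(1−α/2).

α = 0.08; lower rank = 25 × 0.040 = 1; upper rank = 25 × 0.960 = 24.
The 1st smallest replicate is 2.92; the 24th is 7.34.

(2.92, 7.34)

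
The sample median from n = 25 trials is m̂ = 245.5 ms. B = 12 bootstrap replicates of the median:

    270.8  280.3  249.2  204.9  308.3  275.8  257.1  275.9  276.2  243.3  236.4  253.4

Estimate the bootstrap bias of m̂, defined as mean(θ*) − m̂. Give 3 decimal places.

bias = +15.467

mean(θ*) = (270.8 + 280.3 + 249.2 + 204.9 + 308.3 + 275.8 + 257.1 + 275.9 + 276.2 + 243.3 + 236.4 + 253.4) / 12 = 260.9667
bias = 260.9667 − 245.5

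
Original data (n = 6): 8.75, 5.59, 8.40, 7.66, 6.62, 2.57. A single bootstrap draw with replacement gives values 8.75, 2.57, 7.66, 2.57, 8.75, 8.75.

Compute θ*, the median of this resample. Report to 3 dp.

θ* = 8.205

Sorted: 2.57, 2.57, 7.66, 8.75, 8.75, 8.75
Median = average of the two middle values = 8.205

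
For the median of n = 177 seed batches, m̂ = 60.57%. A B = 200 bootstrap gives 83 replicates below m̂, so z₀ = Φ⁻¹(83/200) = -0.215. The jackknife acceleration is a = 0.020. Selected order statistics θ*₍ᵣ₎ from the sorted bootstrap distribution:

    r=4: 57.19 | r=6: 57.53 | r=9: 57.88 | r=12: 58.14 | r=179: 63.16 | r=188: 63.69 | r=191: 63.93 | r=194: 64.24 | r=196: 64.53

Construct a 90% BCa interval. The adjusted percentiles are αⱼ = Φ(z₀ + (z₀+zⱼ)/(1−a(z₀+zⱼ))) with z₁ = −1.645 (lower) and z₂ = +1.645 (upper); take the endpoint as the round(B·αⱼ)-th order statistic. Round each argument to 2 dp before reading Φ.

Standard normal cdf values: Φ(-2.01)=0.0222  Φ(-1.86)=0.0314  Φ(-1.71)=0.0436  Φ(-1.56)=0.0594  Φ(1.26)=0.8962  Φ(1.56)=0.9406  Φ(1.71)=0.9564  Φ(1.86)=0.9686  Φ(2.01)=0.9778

(57.19, 63.16)

Lower: z₀ + z₁ = -0.215 + (-1.645) = -1.860; 1 − a(z₀+z₁) = 1 − (0.020)(-1.860) = 1.0372; argument = -0.215 + (-1.860)/1.0372 = -2.0083 → -2.01.
α₁ = Φ(-2.01) = 0.0222; rank = round(200 × 0.0222) = 4; θ*₍4₎ = 57.19.
Upper: z₀ + z₂ = 1.430; 1 − a(z₀+z₂) = 0.9714; argument = 1.2571 → 1.26; α₂ = 0.8962; rank = 179; θ*₍179₎ = 63.16.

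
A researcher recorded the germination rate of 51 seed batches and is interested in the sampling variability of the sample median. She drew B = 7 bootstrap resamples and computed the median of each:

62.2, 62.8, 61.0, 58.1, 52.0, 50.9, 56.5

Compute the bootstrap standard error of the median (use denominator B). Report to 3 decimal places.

Bootstrap SE is the standard deviation of the 7 replicate medians.
Mean of replicates: (62.2 + 62.8 + 61.0 + 58.1 + 52.0 + 50.9 + 56.5) / 7 = 403.5000 / 7 = 57.6429
Sum of squared deviations: (+4.5571)² + (+5.1571)² + (+3.3571)² + (+0.4571)² + (−5.6429)² + (−6.7429)² + (−1.1429)² = 137.4571
Variance = 137.4571 / 7 = 19.6367
SE* = √19.6367

SE* = 4.431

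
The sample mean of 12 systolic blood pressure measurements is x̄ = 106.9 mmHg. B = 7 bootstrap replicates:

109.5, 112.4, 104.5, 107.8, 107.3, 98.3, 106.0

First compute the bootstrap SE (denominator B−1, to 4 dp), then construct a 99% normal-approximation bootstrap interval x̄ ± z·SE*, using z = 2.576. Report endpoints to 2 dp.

(95.49, 118.31)

Mean of replicates = 106.5429; sum of squared deviations = 117.6171; SE* = √(117.6171/6) = 4.4275
Margin = 2.576 × 4.4275 = 11.405
Interval: 106.9 ± 11.405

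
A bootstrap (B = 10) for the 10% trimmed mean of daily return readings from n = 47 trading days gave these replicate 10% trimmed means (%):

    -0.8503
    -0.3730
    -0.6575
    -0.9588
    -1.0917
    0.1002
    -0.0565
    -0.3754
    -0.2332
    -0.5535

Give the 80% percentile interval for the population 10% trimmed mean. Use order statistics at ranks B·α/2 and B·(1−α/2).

Sorted replicates: -1.0917, -0.9588, -0.8503, -0.6575, -0.5535, -0.3754, -0.3730, -0.2332, -0.0565, 0.1002
α = 0.20; lower rank = 10 × 0.100 = 1; upper rank = 10 × 0.900 = 9.
The 1st smallest replicate is -1.0917; the 9th is -0.0565.

(-1.0917, -0.0565)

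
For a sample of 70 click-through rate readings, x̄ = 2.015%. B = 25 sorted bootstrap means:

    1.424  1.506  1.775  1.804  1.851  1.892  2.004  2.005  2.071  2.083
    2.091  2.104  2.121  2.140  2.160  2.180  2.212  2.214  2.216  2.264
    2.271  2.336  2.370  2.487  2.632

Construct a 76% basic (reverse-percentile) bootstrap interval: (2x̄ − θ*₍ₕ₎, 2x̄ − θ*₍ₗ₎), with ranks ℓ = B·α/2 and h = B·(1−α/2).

(1.694, 2.255)

Percentile endpoints at ranks 3 and 22: θ*₍3₎ = 1.775, θ*₍22₎ = 2.336.
Basic interval reflects these around x̄:
  lower = 2 × 2.015 − 2.336 = 1.694
  upper = 2 × 2.015 − 1.775 = 2.255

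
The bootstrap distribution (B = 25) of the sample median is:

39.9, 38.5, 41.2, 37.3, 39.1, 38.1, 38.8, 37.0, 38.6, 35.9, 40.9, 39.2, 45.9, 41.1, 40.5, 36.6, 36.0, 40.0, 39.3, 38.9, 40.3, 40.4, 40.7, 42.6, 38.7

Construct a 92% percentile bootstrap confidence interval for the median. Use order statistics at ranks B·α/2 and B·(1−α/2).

Sorted replicates: 35.9, 36.0, 36.6, 37.0, 37.3, 38.1, 38.5, 38.6, 38.7, 38.8, 38.9, 39.1, 39.2, 39.3, 39.9, 40.0, 40.3, 40.4, 40.5, 40.7, 40.9, 41.1, 41.2, 42.6, 45.9
α = 0.08; lower rank = 25 × 0.040 = 1; upper rank = 25 × 0.960 = 24.
The 1st smallest replicate is 35.9; the 24th is 42.6.

(35.9, 42.6)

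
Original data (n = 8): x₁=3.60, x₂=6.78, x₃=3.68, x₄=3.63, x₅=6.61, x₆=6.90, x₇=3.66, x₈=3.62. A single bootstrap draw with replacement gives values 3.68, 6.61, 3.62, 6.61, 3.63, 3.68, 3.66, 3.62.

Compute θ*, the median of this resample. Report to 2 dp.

Sorted: 3.62, 3.62, 3.63, 3.66, 3.68, 3.68, 6.61, 6.61
Median = average of the two middle values = 3.67

θ* = 3.67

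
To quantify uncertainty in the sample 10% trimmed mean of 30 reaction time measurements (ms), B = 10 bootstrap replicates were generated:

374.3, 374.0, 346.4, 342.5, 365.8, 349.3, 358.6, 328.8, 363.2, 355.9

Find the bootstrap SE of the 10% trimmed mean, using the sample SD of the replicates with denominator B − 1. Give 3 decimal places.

SE* = 14.424

Bootstrap SE is the standard deviation of the 10 replicate 10% trimmed means.
Mean of replicates: (374.3 + 374.0 + 346.4 + 342.5 + 365.8 + 349.3 + 358.6 + 328.8 + 363.2 + 355.9) / 10 = 3558.8000 / 10 = 355.8800
Sum of squared deviations: (+18.4200)² + (+18.1200)² + (−9.4800)² + (−13.3800)² + (+9.9200)² + (−6.5800)² + (+2.7200)² + (−27.0800)² + (+7.3200)² + (+0.0200)² = 1872.5360
Variance = 1872.5360 / 9 = 208.0596
SE* = √208.0596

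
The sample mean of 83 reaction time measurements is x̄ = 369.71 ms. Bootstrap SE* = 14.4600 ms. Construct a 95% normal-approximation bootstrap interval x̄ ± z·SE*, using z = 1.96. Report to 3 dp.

Margin = 1.96 × 14.4600 = 28.3416
Interval: 369.71 ± 28.3416

(341.368, 398.052)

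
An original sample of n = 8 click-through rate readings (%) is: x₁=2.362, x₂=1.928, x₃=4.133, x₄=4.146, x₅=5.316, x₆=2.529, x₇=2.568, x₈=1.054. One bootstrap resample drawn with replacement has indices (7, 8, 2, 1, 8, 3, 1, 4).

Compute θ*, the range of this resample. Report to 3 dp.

θ* = 3.092

Resample values: 2.568, 1.054, 1.928, 2.362, 1.054, 4.133, 2.362, 4.146.
Range = 4.146 − 1.054 = 3.092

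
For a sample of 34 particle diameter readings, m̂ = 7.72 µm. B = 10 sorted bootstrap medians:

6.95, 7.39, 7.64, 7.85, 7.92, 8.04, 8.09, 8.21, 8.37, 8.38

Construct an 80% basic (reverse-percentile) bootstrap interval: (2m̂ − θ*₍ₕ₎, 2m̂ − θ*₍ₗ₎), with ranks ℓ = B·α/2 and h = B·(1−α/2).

(7.07, 8.49)

Percentile endpoints at ranks 1 and 9: θ*₍1₎ = 6.95, θ*₍9₎ = 8.37.
Basic interval reflects these around m̂:
  lower = 2 × 7.72 − 8.37 = 7.07
  upper = 2 × 7.72 − 6.95 = 8.49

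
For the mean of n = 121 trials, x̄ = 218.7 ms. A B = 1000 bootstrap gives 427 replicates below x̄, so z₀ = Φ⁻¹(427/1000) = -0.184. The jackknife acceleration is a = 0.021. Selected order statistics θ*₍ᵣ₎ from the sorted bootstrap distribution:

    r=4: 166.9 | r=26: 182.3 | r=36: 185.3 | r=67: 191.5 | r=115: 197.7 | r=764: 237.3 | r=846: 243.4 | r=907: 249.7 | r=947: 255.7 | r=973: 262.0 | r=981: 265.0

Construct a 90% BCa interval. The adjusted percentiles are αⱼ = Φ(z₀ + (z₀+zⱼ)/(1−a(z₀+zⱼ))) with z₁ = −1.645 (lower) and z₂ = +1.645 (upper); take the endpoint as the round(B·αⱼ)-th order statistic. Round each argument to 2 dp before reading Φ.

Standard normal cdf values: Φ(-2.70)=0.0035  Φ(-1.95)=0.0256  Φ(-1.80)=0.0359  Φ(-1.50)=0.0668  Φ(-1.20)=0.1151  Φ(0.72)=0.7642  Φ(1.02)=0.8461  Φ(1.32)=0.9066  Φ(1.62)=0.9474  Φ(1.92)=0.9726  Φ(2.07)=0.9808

Lower: z₀ + z₁ = -0.184 + (-1.645) = -1.829; 1 − a(z₀+z₁) = 1 − (0.021)(-1.829) = 1.0384; argument = -0.184 + (-1.829)/1.0384 = -1.9453 → -1.95.
α₁ = Φ(-1.95) = 0.0256; rank = round(1000 × 0.0256) = 26; θ*₍26₎ = 182.3.
Upper: z₀ + z₂ = 1.461; 1 − a(z₀+z₂) = 0.9693; argument = 1.3232 → 1.32; α₂ = 0.9066; rank = 907; θ*₍907₎ = 249.7.

(182.3, 249.7)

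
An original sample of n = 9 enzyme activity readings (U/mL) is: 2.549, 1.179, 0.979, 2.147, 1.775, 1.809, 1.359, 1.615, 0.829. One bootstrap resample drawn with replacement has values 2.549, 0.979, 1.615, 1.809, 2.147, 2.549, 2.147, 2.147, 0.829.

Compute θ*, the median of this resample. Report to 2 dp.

θ* = 2.15

Sorted: 0.829, 0.979, 1.615, 1.809, 2.147, 2.147, 2.147, 2.549, 2.549
Median = middle value = 2.15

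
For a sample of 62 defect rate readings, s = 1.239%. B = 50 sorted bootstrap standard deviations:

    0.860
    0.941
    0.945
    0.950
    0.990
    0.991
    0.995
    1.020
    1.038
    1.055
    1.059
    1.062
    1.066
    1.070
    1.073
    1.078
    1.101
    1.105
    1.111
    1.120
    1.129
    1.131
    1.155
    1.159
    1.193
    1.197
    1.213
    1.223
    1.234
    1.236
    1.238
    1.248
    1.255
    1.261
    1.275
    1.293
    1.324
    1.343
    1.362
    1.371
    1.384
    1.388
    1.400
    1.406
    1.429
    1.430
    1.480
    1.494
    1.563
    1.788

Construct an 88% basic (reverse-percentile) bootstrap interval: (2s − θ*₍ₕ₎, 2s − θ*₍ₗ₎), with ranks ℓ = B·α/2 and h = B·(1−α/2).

(0.998, 1.533)

Percentile endpoints at ranks 3 and 47: θ*₍3₎ = 0.945, θ*₍47₎ = 1.480.
Basic interval reflects these around s:
  lower = 2 × 1.239 − 1.480 = 0.998
  upper = 2 × 1.239 − 0.945 = 1.533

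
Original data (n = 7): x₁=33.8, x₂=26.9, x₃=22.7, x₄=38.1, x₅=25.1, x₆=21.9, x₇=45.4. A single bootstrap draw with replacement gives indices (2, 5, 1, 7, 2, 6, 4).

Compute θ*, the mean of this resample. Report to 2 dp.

Resample values: 26.9, 25.1, 33.8, 45.4, 26.9, 21.9, 38.1.
Mean = (26.9 + 25.1 + 33.8 + 45.4 + 26.9 + 21.9 + 38.1) / 7 = 218.10 / 7 = 31.16

θ* = 31.16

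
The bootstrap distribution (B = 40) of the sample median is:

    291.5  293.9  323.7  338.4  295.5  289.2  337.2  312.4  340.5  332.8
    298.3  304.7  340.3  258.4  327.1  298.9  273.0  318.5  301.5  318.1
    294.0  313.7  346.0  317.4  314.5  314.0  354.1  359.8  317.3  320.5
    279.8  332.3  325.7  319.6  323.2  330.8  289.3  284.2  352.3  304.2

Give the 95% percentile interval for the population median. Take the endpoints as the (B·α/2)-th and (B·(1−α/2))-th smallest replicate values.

(258.4, 354.1)

Sorted replicates: 258.4, 273.0, 279.8, 284.2, 289.2, 289.3, 291.5, 293.9, 294.0, 295.5, 298.3, 298.9, 301.5, 304.2, 304.7, 312.4, 313.7, 314.0, 314.5, 317.3, 317.4, 318.1, 318.5, 319.6, 320.5, 323.2, 323.7, 325.7, 327.1, 330.8, 332.3, 332.8, 337.2, 338.4, 340.3, 340.5, 346.0, 352.3, 354.1, 359.8
α = 0.05; lower rank = 40 × 0.025 = 1; upper rank = 40 × 0.975 = 39.
The 1st smallest replicate is 258.4; the 39th is 354.1.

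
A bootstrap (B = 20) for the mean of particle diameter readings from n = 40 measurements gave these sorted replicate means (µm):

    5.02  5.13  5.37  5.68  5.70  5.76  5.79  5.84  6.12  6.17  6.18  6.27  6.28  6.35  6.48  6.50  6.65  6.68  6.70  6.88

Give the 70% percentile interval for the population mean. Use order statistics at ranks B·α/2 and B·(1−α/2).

α = 0.30; lower rank = 20 × 0.150 = 3; upper rank = 20 × 0.850 = 17.
The 3rd smallest replicate is 5.37; the 17th is 6.65.

(5.37, 6.65)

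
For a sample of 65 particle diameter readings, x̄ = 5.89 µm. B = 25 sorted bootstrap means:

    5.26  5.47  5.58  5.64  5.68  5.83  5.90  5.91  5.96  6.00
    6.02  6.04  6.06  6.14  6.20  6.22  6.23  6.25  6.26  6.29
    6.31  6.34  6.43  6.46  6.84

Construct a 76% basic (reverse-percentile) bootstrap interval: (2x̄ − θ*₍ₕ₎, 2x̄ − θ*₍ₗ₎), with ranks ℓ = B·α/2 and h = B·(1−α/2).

(5.44, 6.20)

Percentile endpoints at ranks 3 and 22: θ*₍3₎ = 5.58, θ*₍22₎ = 6.34.
Basic interval reflects these around x̄:
  lower = 2 × 5.89 − 6.34 = 5.44
  upper = 2 × 5.89 − 5.58 = 6.20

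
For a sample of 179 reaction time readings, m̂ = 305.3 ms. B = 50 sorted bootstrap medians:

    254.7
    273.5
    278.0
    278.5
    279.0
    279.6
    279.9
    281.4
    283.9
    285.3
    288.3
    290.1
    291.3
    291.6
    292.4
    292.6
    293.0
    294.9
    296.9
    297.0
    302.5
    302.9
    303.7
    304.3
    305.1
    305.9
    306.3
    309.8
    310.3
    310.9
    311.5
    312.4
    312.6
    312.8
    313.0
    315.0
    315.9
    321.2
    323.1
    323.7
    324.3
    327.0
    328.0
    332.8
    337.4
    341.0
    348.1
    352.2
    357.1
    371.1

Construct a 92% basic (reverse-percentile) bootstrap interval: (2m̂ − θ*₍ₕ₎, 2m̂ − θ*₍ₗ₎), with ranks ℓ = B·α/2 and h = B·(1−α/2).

(258.4, 337.1)

Percentile endpoints at ranks 2 and 48: θ*₍2₎ = 273.5, θ*₍48₎ = 352.2.
Basic interval reflects these around m̂:
  lower = 2 × 305.3 − 352.2 = 258.4
  upper = 2 × 305.3 − 273.5 = 337.1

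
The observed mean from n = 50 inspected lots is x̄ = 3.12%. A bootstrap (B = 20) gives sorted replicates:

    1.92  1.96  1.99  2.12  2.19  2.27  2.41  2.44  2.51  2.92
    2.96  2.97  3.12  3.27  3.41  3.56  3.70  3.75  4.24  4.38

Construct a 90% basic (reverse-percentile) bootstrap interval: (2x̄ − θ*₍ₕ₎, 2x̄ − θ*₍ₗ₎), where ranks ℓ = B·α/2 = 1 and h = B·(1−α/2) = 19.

Percentile endpoints at ranks 1 and 19: θ*₍1₎ = 1.92, θ*₍19₎ = 4.24.
Basic interval reflects these around x̄:
  lower = 2 × 3.12 − 4.24 = 2.00
  upper = 2 × 3.12 − 1.92 = 4.32

(2.00, 4.32)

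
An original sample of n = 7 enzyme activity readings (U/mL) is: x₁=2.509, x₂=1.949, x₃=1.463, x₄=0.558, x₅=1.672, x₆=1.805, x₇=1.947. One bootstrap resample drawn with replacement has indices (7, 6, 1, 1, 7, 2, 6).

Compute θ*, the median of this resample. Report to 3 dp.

Resample values: 1.947, 1.805, 2.509, 2.509, 1.947, 1.949, 1.805.
Sorted: 1.805, 1.805, 1.947, 1.947, 1.949, 2.509, 2.509
Median = middle value = 1.947

θ* = 1.947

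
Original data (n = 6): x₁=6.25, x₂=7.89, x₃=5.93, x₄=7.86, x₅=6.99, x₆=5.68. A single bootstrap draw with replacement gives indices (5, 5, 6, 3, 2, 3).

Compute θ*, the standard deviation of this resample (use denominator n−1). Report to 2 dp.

Resample values: 6.99, 6.99, 5.68, 5.93, 7.89, 5.93.
Mean = 6.5683; sum of squared deviations = 3.7065
s² = 3.7065 / 5 = 0.7413
s = √0.7413 = 0.86

θ* = 0.86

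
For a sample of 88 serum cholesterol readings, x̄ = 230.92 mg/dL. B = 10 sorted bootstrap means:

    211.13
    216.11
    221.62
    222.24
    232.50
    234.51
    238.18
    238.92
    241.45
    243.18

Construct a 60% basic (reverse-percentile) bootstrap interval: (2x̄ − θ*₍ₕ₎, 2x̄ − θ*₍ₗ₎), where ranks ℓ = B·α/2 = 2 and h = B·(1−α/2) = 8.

Percentile endpoints at ranks 2 and 8: θ*₍2₎ = 216.11, θ*₍8₎ = 238.92.
Basic interval reflects these around x̄:
  lower = 2 × 230.92 − 238.92 = 222.92
  upper = 2 × 230.92 − 216.11 = 245.73

(222.92, 245.73)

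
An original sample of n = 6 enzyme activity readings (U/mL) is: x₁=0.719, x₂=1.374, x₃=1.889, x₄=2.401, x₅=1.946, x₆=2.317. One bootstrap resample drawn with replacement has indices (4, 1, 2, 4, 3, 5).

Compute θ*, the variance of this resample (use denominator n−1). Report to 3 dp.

Resample values: 2.401, 0.719, 1.374, 2.401, 1.889, 1.946.
Mean = 1.7883; sum of squared deviations = 2.1009
s² = 2.1009 / 5 = 0.4202

θ* = 0.420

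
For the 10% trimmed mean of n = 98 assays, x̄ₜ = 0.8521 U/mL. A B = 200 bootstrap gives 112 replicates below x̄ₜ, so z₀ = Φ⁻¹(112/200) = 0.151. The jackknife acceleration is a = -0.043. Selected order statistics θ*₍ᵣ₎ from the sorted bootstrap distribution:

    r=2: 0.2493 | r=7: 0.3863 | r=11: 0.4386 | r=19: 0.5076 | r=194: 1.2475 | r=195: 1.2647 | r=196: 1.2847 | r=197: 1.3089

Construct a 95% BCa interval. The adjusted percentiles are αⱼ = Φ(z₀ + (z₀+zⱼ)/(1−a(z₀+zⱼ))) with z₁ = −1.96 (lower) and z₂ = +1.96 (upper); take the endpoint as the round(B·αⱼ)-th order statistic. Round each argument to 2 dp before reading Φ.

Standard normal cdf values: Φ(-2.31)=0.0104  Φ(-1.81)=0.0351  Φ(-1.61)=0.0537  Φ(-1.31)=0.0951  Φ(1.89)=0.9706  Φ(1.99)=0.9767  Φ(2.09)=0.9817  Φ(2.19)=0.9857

Lower: z₀ + z₁ = 0.151 + (-1.960) = -1.809; 1 − a(z₀+z₁) = 1 − (-0.043)(-1.809) = 0.9222; argument = 0.151 + (-1.809)/0.9222 = -1.8106 → -1.81.
α₁ = Φ(-1.81) = 0.0351; rank = round(200 × 0.0351) = 7; θ*₍7₎ = 0.3863.
Upper: z₀ + z₂ = 2.111; 1 − a(z₀+z₂) = 1.0908; argument = 2.0863 → 2.09; α₂ = 0.9817; rank = 196; θ*₍196₎ = 1.2847.

(0.3863, 1.2847)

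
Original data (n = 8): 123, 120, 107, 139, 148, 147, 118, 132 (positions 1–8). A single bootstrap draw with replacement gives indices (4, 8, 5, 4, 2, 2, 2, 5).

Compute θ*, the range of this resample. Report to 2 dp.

θ* = 28.00

Resample values: 139, 132, 148, 139, 120, 120, 120, 148.
Range = 148 − 120 = 28.00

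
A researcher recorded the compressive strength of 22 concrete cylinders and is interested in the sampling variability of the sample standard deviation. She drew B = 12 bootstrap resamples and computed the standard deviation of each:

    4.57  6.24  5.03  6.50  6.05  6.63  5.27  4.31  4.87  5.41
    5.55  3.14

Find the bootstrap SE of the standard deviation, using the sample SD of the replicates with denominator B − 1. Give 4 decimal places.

Bootstrap SE is the standard deviation of the 12 replicate standard deviations.
Mean of replicates: (4.57 + 6.24 + 5.03 + 6.50 + 6.05 + 6.63 + 5.27 + 4.31 + 4.87 + 5.41 + 5.55 + 3.14) / 12 = 63.57000 / 12 = 5.29750
Sum of squared deviations: (−0.72750)² + (+0.94250)² + (−0.26750)² + (+1.20250)² + (+0.75250)² + (+1.33250)² + (−0.02750)² + (−0.98750)² + (−0.42750)² + (+0.11250)² + (+0.25250)² + (−2.15750)² = 11.16682
Variance = 11.16682 / 11 = 1.01517
SE* = √1.01517

SE* = 1.0076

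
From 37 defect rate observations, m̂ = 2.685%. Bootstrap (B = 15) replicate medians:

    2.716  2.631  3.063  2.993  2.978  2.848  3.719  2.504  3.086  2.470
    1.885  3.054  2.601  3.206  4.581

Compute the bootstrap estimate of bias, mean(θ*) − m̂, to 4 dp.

mean(θ*) = (2.716 + 2.631 + 3.063 + 2.993 + 2.978 + 2.848 + 3.719 + 2.504 + 3.086 + 2.470 + 1.885 + 3.054 + 2.601 + 3.206 + 4.581) / 15 = 2.95567
bias = 2.95567 − 2.685

bias = +0.2707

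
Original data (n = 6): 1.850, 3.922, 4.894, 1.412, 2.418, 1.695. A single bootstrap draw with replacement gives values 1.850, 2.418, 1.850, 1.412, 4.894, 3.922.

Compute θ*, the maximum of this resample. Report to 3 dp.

θ* = 4.894

Maximum = 4.894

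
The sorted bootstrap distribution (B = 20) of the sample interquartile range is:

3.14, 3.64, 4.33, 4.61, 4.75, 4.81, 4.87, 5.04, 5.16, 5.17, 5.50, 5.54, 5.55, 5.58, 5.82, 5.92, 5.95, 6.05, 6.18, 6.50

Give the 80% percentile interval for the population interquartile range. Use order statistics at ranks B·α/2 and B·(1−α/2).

(3.64, 6.05)

α = 0.20; lower rank = 20 × 0.100 = 2; upper rank = 20 × 0.900 = 18.
The 2nd smallest replicate is 3.64; the 18th is 6.05.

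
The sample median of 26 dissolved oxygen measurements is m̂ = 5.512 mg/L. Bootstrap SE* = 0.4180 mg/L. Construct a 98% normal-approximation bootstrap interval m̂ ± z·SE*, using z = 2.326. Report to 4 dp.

Margin = 2.326 × 0.4180 = 0.97227
Interval: 5.512 ± 0.97227

(4.5397, 6.4843)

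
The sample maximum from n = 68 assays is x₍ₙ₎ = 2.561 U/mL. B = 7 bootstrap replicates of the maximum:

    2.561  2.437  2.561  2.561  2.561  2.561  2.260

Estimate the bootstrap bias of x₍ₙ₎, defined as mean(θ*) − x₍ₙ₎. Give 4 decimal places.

bias = −0.0607

mean(θ*) = (2.561 + 2.437 + 2.561 + 2.561 + 2.561 + 2.561 + 2.260) / 7 = 2.50029
bias = 2.50029 − 2.561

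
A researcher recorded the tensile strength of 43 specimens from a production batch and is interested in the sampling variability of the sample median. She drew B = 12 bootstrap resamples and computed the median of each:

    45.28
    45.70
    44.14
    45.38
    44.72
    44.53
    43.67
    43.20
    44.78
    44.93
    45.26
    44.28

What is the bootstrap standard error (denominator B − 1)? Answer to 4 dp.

SE* = 0.7372

Bootstrap SE is the standard deviation of the 12 replicate medians.
Mean of replicates: (45.28 + 45.70 + 44.14 + 45.38 + 44.72 + 44.53 + 43.67 + 43.20 + 44.78 + 44.93 + 45.26 + 44.28) / 12 = 535.87000 / 12 = 44.65583
Sum of squared deviations: (+0.62417)² + (+1.04417)² + (−0.51583)² + (+0.72417)² + (+0.06417)² + (−0.12583)² + (−0.98583)² + (−1.45583)² + (+0.12417)² + (+0.27417)² + (+0.60417)² + (−0.37583)² = 5.97849
Variance = 5.97849 / 11 = 0.54350
SE* = √0.54350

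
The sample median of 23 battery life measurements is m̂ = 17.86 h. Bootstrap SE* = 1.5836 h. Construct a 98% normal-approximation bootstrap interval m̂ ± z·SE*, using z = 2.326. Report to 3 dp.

(14.177, 21.543)

Margin = 2.326 × 1.5836 = 3.6835
Interval: 17.86 ± 3.6835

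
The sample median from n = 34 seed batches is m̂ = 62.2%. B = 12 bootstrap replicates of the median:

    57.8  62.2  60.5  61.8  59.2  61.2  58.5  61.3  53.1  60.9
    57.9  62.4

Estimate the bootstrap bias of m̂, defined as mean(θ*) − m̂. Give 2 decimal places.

mean(θ*) = (57.8 + 62.2 + 60.5 + 61.8 + 59.2 + 61.2 + 58.5 + 61.3 + 53.1 + 60.9 + 57.9 + 62.4) / 12 = 59.733
bias = 59.733 − 62.2

bias = −2.47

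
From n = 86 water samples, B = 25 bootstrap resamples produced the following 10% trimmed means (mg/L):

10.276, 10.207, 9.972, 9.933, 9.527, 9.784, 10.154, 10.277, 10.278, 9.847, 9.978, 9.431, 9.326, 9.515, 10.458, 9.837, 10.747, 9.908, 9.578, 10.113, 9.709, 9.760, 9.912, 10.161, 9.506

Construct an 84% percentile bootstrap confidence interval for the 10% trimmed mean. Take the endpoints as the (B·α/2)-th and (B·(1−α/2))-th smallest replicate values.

Sorted replicates: 9.326, 9.431, 9.506, 9.515, 9.527, 9.578, 9.709, 9.760, 9.784, 9.837, 9.847, 9.908, 9.912, 9.933, 9.972, 9.978, 10.113, 10.154, 10.161, 10.207, 10.276, 10.277, 10.278, 10.458, 10.747
α = 0.16; lower rank = 25 × 0.080 = 2; upper rank = 25 × 0.920 = 23.
The 2nd smallest replicate is 9.431; the 23rd is 10.278.

(9.431, 10.278)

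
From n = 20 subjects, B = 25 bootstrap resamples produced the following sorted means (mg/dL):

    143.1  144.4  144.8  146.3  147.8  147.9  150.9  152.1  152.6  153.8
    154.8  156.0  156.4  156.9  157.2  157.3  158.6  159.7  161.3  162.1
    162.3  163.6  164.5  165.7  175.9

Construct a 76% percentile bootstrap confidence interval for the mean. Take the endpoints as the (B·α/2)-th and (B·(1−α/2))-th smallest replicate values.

(144.8, 163.6)

α = 0.24; lower rank = 25 × 0.120 = 3; upper rank = 25 × 0.880 = 22.
The 3rd smallest replicate is 144.8; the 22nd is 163.6.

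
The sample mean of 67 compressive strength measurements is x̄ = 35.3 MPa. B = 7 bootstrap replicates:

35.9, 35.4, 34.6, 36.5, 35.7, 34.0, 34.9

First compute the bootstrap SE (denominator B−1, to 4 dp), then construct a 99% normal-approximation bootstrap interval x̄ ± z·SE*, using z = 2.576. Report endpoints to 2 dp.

(33.12, 37.48)

Mean of replicates = 35.2857; sum of squared deviations = 4.3086; SE* = √(4.3086/6) = 0.8474
Margin = 2.576 × 0.8474 = 2.183
Interval: 35.3 ± 2.183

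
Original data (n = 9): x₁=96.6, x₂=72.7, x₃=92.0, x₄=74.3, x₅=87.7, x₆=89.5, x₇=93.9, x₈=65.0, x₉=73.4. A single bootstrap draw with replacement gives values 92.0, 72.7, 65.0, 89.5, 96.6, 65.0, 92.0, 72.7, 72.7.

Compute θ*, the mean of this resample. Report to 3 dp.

Mean = (92.0 + 72.7 + 65.0 + 89.5 + 96.6 + 65.0 + 92.0 + 72.7 + 72.7) / 9 = 718.20 / 9 = 79.800

θ* = 79.800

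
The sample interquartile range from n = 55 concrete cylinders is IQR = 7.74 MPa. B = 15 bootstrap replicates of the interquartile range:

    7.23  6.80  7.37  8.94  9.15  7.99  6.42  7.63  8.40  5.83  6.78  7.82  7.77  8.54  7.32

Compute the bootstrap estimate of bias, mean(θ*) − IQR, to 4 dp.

bias = −0.1407

mean(θ*) = (7.23 + 6.80 + 7.37 + 8.94 + 9.15 + 7.99 + 6.42 + 7.63 + 8.40 + 5.83 + 6.78 + 7.82 + 7.77 + 8.54 + 7.32) / 15 = 7.59933
bias = 7.59933 − 7.74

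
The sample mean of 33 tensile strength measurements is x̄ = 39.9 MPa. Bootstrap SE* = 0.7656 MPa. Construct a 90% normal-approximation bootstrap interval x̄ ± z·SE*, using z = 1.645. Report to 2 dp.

Margin = 1.645 × 0.7656 = 1.259
Interval: 39.9 ± 1.259

(38.64, 41.16)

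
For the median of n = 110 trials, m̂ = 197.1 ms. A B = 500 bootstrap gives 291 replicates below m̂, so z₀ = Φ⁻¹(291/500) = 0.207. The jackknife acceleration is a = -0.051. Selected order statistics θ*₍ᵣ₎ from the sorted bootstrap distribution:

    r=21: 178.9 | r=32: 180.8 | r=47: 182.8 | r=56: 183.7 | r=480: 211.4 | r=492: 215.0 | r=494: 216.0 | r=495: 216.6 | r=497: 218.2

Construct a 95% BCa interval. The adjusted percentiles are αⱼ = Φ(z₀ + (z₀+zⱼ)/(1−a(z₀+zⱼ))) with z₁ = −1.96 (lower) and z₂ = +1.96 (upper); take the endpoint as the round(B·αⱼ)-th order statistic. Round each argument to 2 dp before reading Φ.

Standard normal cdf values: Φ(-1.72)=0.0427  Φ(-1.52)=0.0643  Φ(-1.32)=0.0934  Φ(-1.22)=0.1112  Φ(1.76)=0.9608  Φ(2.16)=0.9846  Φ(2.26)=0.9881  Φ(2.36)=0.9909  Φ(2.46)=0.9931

(178.9, 215.0)

Lower: z₀ + z₁ = 0.207 + (-1.960) = -1.753; 1 − a(z₀+z₁) = 1 − (-0.051)(-1.753) = 0.9106; argument = 0.207 + (-1.753)/0.9106 = -1.7181 → -1.72.
α₁ = Φ(-1.72) = 0.0427; rank = round(500 × 0.0427) = 21; θ*₍21₎ = 178.9.
Upper: z₀ + z₂ = 2.167; 1 − a(z₀+z₂) = 1.1105; argument = 2.1583 → 2.16; α₂ = 0.9846; rank = 492; θ*₍492₎ = 215.0.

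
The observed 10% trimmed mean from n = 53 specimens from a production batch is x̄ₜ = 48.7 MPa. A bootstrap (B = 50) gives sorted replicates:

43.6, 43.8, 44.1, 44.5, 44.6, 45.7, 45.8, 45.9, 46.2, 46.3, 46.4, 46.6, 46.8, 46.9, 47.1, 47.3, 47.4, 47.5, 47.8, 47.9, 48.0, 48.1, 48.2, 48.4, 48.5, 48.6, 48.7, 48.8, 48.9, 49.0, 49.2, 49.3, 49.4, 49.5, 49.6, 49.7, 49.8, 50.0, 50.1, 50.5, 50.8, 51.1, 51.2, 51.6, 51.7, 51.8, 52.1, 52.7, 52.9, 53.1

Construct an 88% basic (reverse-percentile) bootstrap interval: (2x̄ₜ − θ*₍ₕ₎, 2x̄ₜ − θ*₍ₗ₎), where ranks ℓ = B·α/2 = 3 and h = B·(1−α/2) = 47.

Percentile endpoints at ranks 3 and 47: θ*₍3₎ = 44.1, θ*₍47₎ = 52.1.
Basic interval reflects these around x̄ₜ:
  lower = 2 × 48.7 − 52.1 = 45.3
  upper = 2 × 48.7 − 44.1 = 53.3

(45.3, 53.3)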